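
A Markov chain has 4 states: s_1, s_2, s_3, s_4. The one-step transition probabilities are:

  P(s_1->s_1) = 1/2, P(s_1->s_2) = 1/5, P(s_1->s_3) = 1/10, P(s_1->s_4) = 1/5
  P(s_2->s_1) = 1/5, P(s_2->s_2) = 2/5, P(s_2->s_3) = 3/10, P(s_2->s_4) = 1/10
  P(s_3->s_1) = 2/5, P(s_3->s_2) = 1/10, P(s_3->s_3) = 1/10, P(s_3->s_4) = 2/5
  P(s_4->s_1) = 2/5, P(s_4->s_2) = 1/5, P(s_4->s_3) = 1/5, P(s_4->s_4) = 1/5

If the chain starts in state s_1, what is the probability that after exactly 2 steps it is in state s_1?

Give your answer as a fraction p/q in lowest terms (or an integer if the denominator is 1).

Computing P^2 by repeated multiplication:
P^1 =
  s_1: [1/2, 1/5, 1/10, 1/5]
  s_2: [1/5, 2/5, 3/10, 1/10]
  s_3: [2/5, 1/10, 1/10, 2/5]
  s_4: [2/5, 1/5, 1/5, 1/5]
P^2 =
  s_1: [41/100, 23/100, 4/25, 1/5]
  s_2: [17/50, 1/4, 19/100, 11/50]
  s_3: [21/50, 21/100, 4/25, 21/100]
  s_4: [2/5, 11/50, 4/25, 11/50]

(P^2)[s_1 -> s_1] = 41/100

Answer: 41/100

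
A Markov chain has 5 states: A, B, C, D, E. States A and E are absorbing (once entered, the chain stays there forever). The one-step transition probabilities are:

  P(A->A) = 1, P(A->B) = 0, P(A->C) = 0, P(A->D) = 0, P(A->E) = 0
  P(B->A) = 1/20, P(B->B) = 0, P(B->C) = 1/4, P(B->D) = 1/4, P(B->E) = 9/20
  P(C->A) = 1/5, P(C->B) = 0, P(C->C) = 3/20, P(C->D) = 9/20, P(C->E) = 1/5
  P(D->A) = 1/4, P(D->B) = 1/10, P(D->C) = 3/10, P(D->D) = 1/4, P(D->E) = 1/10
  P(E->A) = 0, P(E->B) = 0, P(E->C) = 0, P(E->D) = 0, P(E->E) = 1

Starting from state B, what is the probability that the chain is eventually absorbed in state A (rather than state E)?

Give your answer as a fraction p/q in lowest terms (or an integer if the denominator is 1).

Answer: 1271/3760

Derivation:
Let a_i = P(absorbed in A | start in state i).
Boundary conditions: a_A = 1, a_E = 0.
For each transient state i, a_i = sum_j P(i->j) * a_j:
  a_B = 1/20*a_A + 0*a_B + 1/4*a_C + 1/4*a_D + 9/20*a_E
  a_C = 1/5*a_A + 0*a_B + 3/20*a_C + 9/20*a_D + 1/5*a_E
  a_D = 1/4*a_A + 1/10*a_B + 3/10*a_C + 1/4*a_D + 1/10*a_E

Substituting a_A = 1 and a_E = 0, rearrange to (I - Q) a = r where r[i] = P(i -> A):
  [1, -1/4, -1/4] . (a_B, a_C, a_D) = 1/20
  [0, 17/20, -9/20] . (a_B, a_C, a_D) = 1/5
  [-1/10, -3/10, 3/4] . (a_B, a_C, a_D) = 1/4

Solving yields:
  a_B = 1271/3760
  a_C = 1039/1880
  a_D = 1127/1880

Starting state is B, so the absorption probability is a_B = 1271/3760.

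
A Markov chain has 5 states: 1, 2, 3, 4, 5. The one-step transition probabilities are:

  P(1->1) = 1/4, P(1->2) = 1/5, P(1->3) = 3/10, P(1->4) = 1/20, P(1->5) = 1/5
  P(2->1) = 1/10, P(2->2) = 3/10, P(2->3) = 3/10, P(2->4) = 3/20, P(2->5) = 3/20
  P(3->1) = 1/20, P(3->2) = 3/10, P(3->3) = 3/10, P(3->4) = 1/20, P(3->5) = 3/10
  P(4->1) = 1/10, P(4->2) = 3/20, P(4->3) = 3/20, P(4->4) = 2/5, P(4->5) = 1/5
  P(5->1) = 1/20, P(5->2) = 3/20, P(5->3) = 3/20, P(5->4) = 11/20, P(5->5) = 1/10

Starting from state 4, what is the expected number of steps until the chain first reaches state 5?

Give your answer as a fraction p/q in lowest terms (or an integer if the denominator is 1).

Let h_i = expected steps to first reach 5 from state i.
Boundary: h_5 = 0.
First-step equations for the other states:
  h_1 = 1 + 1/4*h_1 + 1/5*h_2 + 3/10*h_3 + 1/20*h_4 + 1/5*h_5
  h_2 = 1 + 1/10*h_1 + 3/10*h_2 + 3/10*h_3 + 3/20*h_4 + 3/20*h_5
  h_3 = 1 + 1/20*h_1 + 3/10*h_2 + 3/10*h_3 + 1/20*h_4 + 3/10*h_5
  h_4 = 1 + 1/10*h_1 + 3/20*h_2 + 3/20*h_3 + 2/5*h_4 + 1/5*h_5

Substituting h_5 = 0 and rearranging gives the linear system (I - Q) h = 1:
  [3/4, -1/5, -3/10, -1/20] . (h_1, h_2, h_3, h_4) = 1
  [-1/10, 7/10, -3/10, -3/20] . (h_1, h_2, h_3, h_4) = 1
  [-1/20, -3/10, 7/10, -1/20] . (h_1, h_2, h_3, h_4) = 1
  [-1/10, -3/20, -3/20, 3/5] . (h_1, h_2, h_3, h_4) = 1

Solving yields:
  h_1 = 47320/10217
  h_2 = 50040/10217
  h_3 = 42860/10217
  h_4 = 48140/10217

Starting state is 4, so the expected hitting time is h_4 = 48140/10217.

Answer: 48140/10217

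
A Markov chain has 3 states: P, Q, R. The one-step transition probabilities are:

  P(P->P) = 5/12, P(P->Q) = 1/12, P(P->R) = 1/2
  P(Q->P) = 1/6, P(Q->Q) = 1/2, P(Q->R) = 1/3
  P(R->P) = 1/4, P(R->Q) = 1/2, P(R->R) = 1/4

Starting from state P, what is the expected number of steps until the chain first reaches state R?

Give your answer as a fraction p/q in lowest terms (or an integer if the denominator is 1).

Answer: 21/10

Derivation:
Let h_i = expected steps to first reach R from state i.
Boundary: h_R = 0.
First-step equations for the other states:
  h_P = 1 + 5/12*h_P + 1/12*h_Q + 1/2*h_R
  h_Q = 1 + 1/6*h_P + 1/2*h_Q + 1/3*h_R

Substituting h_R = 0 and rearranging gives the linear system (I - Q) h = 1:
  [7/12, -1/12] . (h_P, h_Q) = 1
  [-1/6, 1/2] . (h_P, h_Q) = 1

Solving yields:
  h_P = 21/10
  h_Q = 27/10

Starting state is P, so the expected hitting time is h_P = 21/10.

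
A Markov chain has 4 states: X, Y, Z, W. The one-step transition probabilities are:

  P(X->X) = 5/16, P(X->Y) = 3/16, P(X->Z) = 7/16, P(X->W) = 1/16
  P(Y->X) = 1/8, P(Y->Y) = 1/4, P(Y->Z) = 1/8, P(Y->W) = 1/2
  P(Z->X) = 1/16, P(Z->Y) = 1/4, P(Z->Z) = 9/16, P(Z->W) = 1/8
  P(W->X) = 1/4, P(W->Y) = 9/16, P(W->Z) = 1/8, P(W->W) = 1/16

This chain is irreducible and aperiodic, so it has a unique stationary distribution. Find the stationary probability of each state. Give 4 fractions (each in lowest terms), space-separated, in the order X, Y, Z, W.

The stationary distribution satisfies pi = pi * P, i.e.:
  pi_X = 5/16*pi_X + 1/8*pi_Y + 1/16*pi_Z + 1/4*pi_W
  pi_Y = 3/16*pi_X + 1/4*pi_Y + 1/4*pi_Z + 9/16*pi_W
  pi_Z = 7/16*pi_X + 1/8*pi_Y + 9/16*pi_Z + 1/8*pi_W
  pi_W = 1/16*pi_X + 1/2*pi_Y + 1/8*pi_Z + 1/16*pi_W
with normalization: pi_X + pi_Y + pi_Z + pi_W = 1.

Using the first 3 balance equations plus normalization, the linear system A*pi = b is:
  [-11/16, 1/8, 1/16, 1/4] . pi = 0
  [3/16, -3/4, 1/4, 9/16] . pi = 0
  [7/16, 1/8, -7/16, 1/8] . pi = 0
  [1, 1, 1, 1] . pi = 1

Solving yields:
  pi_X = 61/374
  pi_Y = 115/374
  pi_Z = 117/374
  pi_W = 81/374

Verification (pi * P):
  61/374*5/16 + 115/374*1/8 + 117/374*1/16 + 81/374*1/4 = 61/374 = pi_X  (ok)
  61/374*3/16 + 115/374*1/4 + 117/374*1/4 + 81/374*9/16 = 115/374 = pi_Y  (ok)
  61/374*7/16 + 115/374*1/8 + 117/374*9/16 + 81/374*1/8 = 117/374 = pi_Z  (ok)
  61/374*1/16 + 115/374*1/2 + 117/374*1/8 + 81/374*1/16 = 81/374 = pi_W  (ok)

Answer: 61/374 115/374 117/374 81/374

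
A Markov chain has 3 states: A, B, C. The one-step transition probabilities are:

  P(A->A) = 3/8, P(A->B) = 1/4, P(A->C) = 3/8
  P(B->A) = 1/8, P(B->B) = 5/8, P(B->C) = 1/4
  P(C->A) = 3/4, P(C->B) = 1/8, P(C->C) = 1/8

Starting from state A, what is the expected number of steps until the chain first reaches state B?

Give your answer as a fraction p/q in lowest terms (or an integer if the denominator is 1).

Let h_i = expected steps to first reach B from state i.
Boundary: h_B = 0.
First-step equations for the other states:
  h_A = 1 + 3/8*h_A + 1/4*h_B + 3/8*h_C
  h_C = 1 + 3/4*h_A + 1/8*h_B + 1/8*h_C

Substituting h_B = 0 and rearranging gives the linear system (I - Q) h = 1:
  [5/8, -3/8] . (h_A, h_C) = 1
  [-3/4, 7/8] . (h_A, h_C) = 1

Solving yields:
  h_A = 80/17
  h_C = 88/17

Starting state is A, so the expected hitting time is h_A = 80/17.

Answer: 80/17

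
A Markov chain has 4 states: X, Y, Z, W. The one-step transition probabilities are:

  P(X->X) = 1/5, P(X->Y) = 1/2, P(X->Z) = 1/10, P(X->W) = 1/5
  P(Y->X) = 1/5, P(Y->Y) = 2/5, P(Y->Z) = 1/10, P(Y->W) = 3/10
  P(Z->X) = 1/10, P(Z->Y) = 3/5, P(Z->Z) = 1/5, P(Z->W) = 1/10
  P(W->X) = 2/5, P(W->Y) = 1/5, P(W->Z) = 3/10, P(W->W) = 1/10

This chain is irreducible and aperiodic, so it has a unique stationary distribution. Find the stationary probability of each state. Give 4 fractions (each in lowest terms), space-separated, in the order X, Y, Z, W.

Answer: 16/71 469/1136 89/568 233/1136

Derivation:
The stationary distribution satisfies pi = pi * P, i.e.:
  pi_X = 1/5*pi_X + 1/5*pi_Y + 1/10*pi_Z + 2/5*pi_W
  pi_Y = 1/2*pi_X + 2/5*pi_Y + 3/5*pi_Z + 1/5*pi_W
  pi_Z = 1/10*pi_X + 1/10*pi_Y + 1/5*pi_Z + 3/10*pi_W
  pi_W = 1/5*pi_X + 3/10*pi_Y + 1/10*pi_Z + 1/10*pi_W
with normalization: pi_X + pi_Y + pi_Z + pi_W = 1.

Using the first 3 balance equations plus normalization, the linear system A*pi = b is:
  [-4/5, 1/5, 1/10, 2/5] . pi = 0
  [1/2, -3/5, 3/5, 1/5] . pi = 0
  [1/10, 1/10, -4/5, 3/10] . pi = 0
  [1, 1, 1, 1] . pi = 1

Solving yields:
  pi_X = 16/71
  pi_Y = 469/1136
  pi_Z = 89/568
  pi_W = 233/1136

Verification (pi * P):
  16/71*1/5 + 469/1136*1/5 + 89/568*1/10 + 233/1136*2/5 = 16/71 = pi_X  (ok)
  16/71*1/2 + 469/1136*2/5 + 89/568*3/5 + 233/1136*1/5 = 469/1136 = pi_Y  (ok)
  16/71*1/10 + 469/1136*1/10 + 89/568*1/5 + 233/1136*3/10 = 89/568 = pi_Z  (ok)
  16/71*1/5 + 469/1136*3/10 + 89/568*1/10 + 233/1136*1/10 = 233/1136 = pi_W  (ok)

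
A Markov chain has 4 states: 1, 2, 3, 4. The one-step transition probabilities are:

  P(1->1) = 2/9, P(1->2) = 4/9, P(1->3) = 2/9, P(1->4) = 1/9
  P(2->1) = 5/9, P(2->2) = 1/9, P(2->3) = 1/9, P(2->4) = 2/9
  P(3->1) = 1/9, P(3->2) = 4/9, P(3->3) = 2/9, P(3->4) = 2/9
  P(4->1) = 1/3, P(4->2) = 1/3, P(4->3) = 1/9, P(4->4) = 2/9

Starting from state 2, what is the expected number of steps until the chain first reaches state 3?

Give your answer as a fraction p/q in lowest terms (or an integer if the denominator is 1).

Answer: 318/49

Derivation:
Let h_i = expected steps to first reach 3 from state i.
Boundary: h_3 = 0.
First-step equations for the other states:
  h_1 = 1 + 2/9*h_1 + 4/9*h_2 + 2/9*h_3 + 1/9*h_4
  h_2 = 1 + 5/9*h_1 + 1/9*h_2 + 1/9*h_3 + 2/9*h_4
  h_4 = 1 + 1/3*h_1 + 1/3*h_2 + 1/9*h_3 + 2/9*h_4

Substituting h_3 = 0 and rearranging gives the linear system (I - Q) h = 1:
  [7/9, -4/9, -1/9] . (h_1, h_2, h_4) = 1
  [-5/9, 8/9, -2/9] . (h_1, h_2, h_4) = 1
  [-1/3, -1/3, 7/9] . (h_1, h_2, h_4) = 1

Solving yields:
  h_1 = 291/49
  h_2 = 318/49
  h_4 = 324/49

Starting state is 2, so the expected hitting time is h_2 = 318/49.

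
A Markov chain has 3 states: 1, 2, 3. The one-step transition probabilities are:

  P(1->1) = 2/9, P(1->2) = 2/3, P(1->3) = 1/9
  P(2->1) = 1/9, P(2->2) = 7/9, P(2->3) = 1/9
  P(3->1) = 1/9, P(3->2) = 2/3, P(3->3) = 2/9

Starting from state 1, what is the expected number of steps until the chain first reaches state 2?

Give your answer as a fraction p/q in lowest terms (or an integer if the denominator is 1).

Answer: 3/2

Derivation:
Let h_i = expected steps to first reach 2 from state i.
Boundary: h_2 = 0.
First-step equations for the other states:
  h_1 = 1 + 2/9*h_1 + 2/3*h_2 + 1/9*h_3
  h_3 = 1 + 1/9*h_1 + 2/3*h_2 + 2/9*h_3

Substituting h_2 = 0 and rearranging gives the linear system (I - Q) h = 1:
  [7/9, -1/9] . (h_1, h_3) = 1
  [-1/9, 7/9] . (h_1, h_3) = 1

Solving yields:
  h_1 = 3/2
  h_3 = 3/2

Starting state is 1, so the expected hitting time is h_1 = 3/2.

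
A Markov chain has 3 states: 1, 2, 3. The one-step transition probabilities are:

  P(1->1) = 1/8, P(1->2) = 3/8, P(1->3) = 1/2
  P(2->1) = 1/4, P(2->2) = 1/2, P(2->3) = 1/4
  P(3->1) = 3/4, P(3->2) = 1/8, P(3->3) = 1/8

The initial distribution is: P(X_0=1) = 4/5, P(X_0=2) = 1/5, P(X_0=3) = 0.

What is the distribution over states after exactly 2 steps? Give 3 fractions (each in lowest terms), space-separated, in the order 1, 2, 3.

Answer: 73/160 5/16 37/160

Derivation:
Propagating the distribution step by step (d_{t+1} = d_t * P):
d_0 = (1=4/5, 2=1/5, 3=0)
  d_1[1] = 4/5*1/8 + 1/5*1/4 + 0*3/4 = 3/20
  d_1[2] = 4/5*3/8 + 1/5*1/2 + 0*1/8 = 2/5
  d_1[3] = 4/5*1/2 + 1/5*1/4 + 0*1/8 = 9/20
d_1 = (1=3/20, 2=2/5, 3=9/20)
  d_2[1] = 3/20*1/8 + 2/5*1/4 + 9/20*3/4 = 73/160
  d_2[2] = 3/20*3/8 + 2/5*1/2 + 9/20*1/8 = 5/16
  d_2[3] = 3/20*1/2 + 2/5*1/4 + 9/20*1/8 = 37/160
d_2 = (1=73/160, 2=5/16, 3=37/160)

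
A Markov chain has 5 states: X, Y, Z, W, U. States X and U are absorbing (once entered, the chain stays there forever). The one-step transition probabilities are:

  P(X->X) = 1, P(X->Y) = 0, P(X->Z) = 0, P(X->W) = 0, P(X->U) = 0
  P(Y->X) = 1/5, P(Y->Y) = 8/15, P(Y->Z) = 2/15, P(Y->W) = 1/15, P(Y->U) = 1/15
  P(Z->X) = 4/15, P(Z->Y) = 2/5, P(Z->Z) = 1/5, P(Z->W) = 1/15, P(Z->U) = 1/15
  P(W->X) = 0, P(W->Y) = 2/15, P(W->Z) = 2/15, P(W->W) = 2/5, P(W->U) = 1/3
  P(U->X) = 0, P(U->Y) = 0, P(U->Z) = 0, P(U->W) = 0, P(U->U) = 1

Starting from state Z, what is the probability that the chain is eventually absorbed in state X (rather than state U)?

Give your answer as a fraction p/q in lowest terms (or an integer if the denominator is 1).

Answer: 206/297

Derivation:
Let a_i = P(absorbed in X | start in state i).
Boundary conditions: a_X = 1, a_U = 0.
For each transient state i, a_i = sum_j P(i->j) * a_j:
  a_Y = 1/5*a_X + 8/15*a_Y + 2/15*a_Z + 1/15*a_W + 1/15*a_U
  a_Z = 4/15*a_X + 2/5*a_Y + 1/5*a_Z + 1/15*a_W + 1/15*a_U
  a_W = 0*a_X + 2/15*a_Y + 2/15*a_Z + 2/5*a_W + 1/3*a_U

Substituting a_X = 1 and a_U = 0, rearrange to (I - Q) a = r where r[i] = P(i -> X):
  [7/15, -2/15, -1/15] . (a_Y, a_Z, a_W) = 1/5
  [-2/5, 4/5, -1/15] . (a_Y, a_Z, a_W) = 4/15
  [-2/15, -2/15, 3/5] . (a_Y, a_Z, a_W) = 0

Solving yields:
  a_Y = 199/297
  a_Z = 206/297
  a_W = 10/33

Starting state is Z, so the absorption probability is a_Z = 206/297.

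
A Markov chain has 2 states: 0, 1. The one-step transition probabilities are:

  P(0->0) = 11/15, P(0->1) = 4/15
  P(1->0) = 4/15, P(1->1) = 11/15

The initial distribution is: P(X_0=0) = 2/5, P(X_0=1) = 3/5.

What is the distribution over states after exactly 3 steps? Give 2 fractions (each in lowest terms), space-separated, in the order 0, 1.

Propagating the distribution step by step (d_{t+1} = d_t * P):
d_0 = (0=2/5, 1=3/5)
  d_1[0] = 2/5*11/15 + 3/5*4/15 = 34/75
  d_1[1] = 2/5*4/15 + 3/5*11/15 = 41/75
d_1 = (0=34/75, 1=41/75)
  d_2[0] = 34/75*11/15 + 41/75*4/15 = 538/1125
  d_2[1] = 34/75*4/15 + 41/75*11/15 = 587/1125
d_2 = (0=538/1125, 1=587/1125)
  d_3[0] = 538/1125*11/15 + 587/1125*4/15 = 8266/16875
  d_3[1] = 538/1125*4/15 + 587/1125*11/15 = 8609/16875
d_3 = (0=8266/16875, 1=8609/16875)

Answer: 8266/16875 8609/16875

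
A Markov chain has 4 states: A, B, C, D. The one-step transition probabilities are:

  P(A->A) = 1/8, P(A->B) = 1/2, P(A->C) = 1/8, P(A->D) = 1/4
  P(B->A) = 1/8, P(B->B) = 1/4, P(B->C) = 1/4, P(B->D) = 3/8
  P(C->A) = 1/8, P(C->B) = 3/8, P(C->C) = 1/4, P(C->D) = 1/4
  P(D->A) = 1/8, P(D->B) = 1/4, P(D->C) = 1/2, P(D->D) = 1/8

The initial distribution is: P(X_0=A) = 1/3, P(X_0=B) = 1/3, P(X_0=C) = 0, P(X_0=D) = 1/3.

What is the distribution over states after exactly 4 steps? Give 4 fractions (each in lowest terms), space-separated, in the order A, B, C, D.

Answer: 1/8 979/3072 1835/6144 1583/6144

Derivation:
Propagating the distribution step by step (d_{t+1} = d_t * P):
d_0 = (A=1/3, B=1/3, C=0, D=1/3)
  d_1[A] = 1/3*1/8 + 1/3*1/8 + 0*1/8 + 1/3*1/8 = 1/8
  d_1[B] = 1/3*1/2 + 1/3*1/4 + 0*3/8 + 1/3*1/4 = 1/3
  d_1[C] = 1/3*1/8 + 1/3*1/4 + 0*1/4 + 1/3*1/2 = 7/24
  d_1[D] = 1/3*1/4 + 1/3*3/8 + 0*1/4 + 1/3*1/8 = 1/4
d_1 = (A=1/8, B=1/3, C=7/24, D=1/4)
  d_2[A] = 1/8*1/8 + 1/3*1/8 + 7/24*1/8 + 1/4*1/8 = 1/8
  d_2[B] = 1/8*1/2 + 1/3*1/4 + 7/24*3/8 + 1/4*1/4 = 61/192
  d_2[C] = 1/8*1/8 + 1/3*1/4 + 7/24*1/4 + 1/4*1/2 = 19/64
  d_2[D] = 1/8*1/4 + 1/3*3/8 + 7/24*1/4 + 1/4*1/8 = 25/96
d_2 = (A=1/8, B=61/192, C=19/64, D=25/96)
  d_3[A] = 1/8*1/8 + 61/192*1/8 + 19/64*1/8 + 25/96*1/8 = 1/8
  d_3[B] = 1/8*1/2 + 61/192*1/4 + 19/64*3/8 + 25/96*1/4 = 163/512
  d_3[C] = 1/8*1/8 + 61/192*1/4 + 19/64*1/4 + 25/96*1/2 = 115/384
  d_3[D] = 1/8*1/4 + 61/192*3/8 + 19/64*1/4 + 25/96*1/8 = 395/1536
d_3 = (A=1/8, B=163/512, C=115/384, D=395/1536)
  d_4[A] = 1/8*1/8 + 163/512*1/8 + 115/384*1/8 + 395/1536*1/8 = 1/8
  d_4[B] = 1/8*1/2 + 163/512*1/4 + 115/384*3/8 + 395/1536*1/4 = 979/3072
  d_4[C] = 1/8*1/8 + 163/512*1/4 + 115/384*1/4 + 395/1536*1/2 = 1835/6144
  d_4[D] = 1/8*1/4 + 163/512*3/8 + 115/384*1/4 + 395/1536*1/8 = 1583/6144
d_4 = (A=1/8, B=979/3072, C=1835/6144, D=1583/6144)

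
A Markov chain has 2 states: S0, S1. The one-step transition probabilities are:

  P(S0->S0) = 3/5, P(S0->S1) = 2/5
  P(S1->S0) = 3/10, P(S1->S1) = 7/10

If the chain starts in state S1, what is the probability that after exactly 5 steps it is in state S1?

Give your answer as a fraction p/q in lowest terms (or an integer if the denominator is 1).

Computing P^5 by repeated multiplication:
P^1 =
  S0: [3/5, 2/5]
  S1: [3/10, 7/10]
P^2 =
  S0: [12/25, 13/25]
  S1: [39/100, 61/100]
P^3 =
  S0: [111/250, 139/250]
  S1: [417/1000, 583/1000]
P^4 =
  S0: [1083/2500, 1417/2500]
  S1: [4251/10000, 5749/10000]
P^5 =
  S0: [10749/25000, 14251/25000]
  S1: [42753/100000, 57247/100000]

(P^5)[S1 -> S1] = 57247/100000

Answer: 57247/100000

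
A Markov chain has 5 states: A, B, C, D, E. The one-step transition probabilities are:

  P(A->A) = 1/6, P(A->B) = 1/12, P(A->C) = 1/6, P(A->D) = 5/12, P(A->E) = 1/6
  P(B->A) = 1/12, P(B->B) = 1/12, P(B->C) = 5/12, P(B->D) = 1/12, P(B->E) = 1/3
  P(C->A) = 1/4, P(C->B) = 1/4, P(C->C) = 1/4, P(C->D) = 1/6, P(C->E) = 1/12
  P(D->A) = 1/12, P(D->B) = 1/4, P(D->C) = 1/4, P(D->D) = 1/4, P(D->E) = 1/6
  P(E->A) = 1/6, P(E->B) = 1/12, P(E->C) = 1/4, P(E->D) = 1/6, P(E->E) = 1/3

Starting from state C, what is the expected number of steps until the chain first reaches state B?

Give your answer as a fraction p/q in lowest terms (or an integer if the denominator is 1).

Answer: 16260/3143

Derivation:
Let h_i = expected steps to first reach B from state i.
Boundary: h_B = 0.
First-step equations for the other states:
  h_A = 1 + 1/6*h_A + 1/12*h_B + 1/6*h_C + 5/12*h_D + 1/6*h_E
  h_C = 1 + 1/4*h_A + 1/4*h_B + 1/4*h_C + 1/6*h_D + 1/12*h_E
  h_D = 1 + 1/12*h_A + 1/4*h_B + 1/4*h_C + 1/4*h_D + 1/6*h_E
  h_E = 1 + 1/6*h_A + 1/12*h_B + 1/4*h_C + 1/6*h_D + 1/3*h_E

Substituting h_B = 0 and rearranging gives the linear system (I - Q) h = 1:
  [5/6, -1/6, -5/12, -1/6] . (h_A, h_C, h_D, h_E) = 1
  [-1/4, 3/4, -1/6, -1/12] . (h_A, h_C, h_D, h_E) = 1
  [-1/12, -1/4, 3/4, -1/6] . (h_A, h_C, h_D, h_E) = 1
  [-1/6, -1/4, -1/6, 2/3] . (h_A, h_C, h_D, h_E) = 1

Solving yields:
  h_A = 18972/3143
  h_C = 16260/3143
  h_D = 16068/3143
  h_E = 2796/449

Starting state is C, so the expected hitting time is h_C = 16260/3143.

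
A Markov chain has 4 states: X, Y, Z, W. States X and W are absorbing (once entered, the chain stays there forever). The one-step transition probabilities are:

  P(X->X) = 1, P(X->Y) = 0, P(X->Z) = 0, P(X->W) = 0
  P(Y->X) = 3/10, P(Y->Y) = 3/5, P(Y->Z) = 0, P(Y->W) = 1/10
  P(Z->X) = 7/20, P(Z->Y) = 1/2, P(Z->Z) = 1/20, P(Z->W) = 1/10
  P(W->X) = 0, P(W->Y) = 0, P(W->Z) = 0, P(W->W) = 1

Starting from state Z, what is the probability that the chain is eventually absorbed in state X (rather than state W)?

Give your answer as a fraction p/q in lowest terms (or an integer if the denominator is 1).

Let a_i = P(absorbed in X | start in state i).
Boundary conditions: a_X = 1, a_W = 0.
For each transient state i, a_i = sum_j P(i->j) * a_j:
  a_Y = 3/10*a_X + 3/5*a_Y + 0*a_Z + 1/10*a_W
  a_Z = 7/20*a_X + 1/2*a_Y + 1/20*a_Z + 1/10*a_W

Substituting a_X = 1 and a_W = 0, rearrange to (I - Q) a = r where r[i] = P(i -> X):
  [2/5, 0] . (a_Y, a_Z) = 3/10
  [-1/2, 19/20] . (a_Y, a_Z) = 7/20

Solving yields:
  a_Y = 3/4
  a_Z = 29/38

Starting state is Z, so the absorption probability is a_Z = 29/38.

Answer: 29/38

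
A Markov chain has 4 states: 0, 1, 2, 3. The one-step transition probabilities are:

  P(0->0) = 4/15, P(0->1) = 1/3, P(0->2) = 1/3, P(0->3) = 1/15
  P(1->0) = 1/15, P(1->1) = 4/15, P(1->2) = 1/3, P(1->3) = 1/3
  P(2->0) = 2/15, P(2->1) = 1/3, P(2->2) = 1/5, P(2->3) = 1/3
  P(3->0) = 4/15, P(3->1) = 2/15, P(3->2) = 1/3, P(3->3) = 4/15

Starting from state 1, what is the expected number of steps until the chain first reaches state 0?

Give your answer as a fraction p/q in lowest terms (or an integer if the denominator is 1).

Answer: 4080/607

Derivation:
Let h_i = expected steps to first reach 0 from state i.
Boundary: h_0 = 0.
First-step equations for the other states:
  h_1 = 1 + 1/15*h_0 + 4/15*h_1 + 1/3*h_2 + 1/3*h_3
  h_2 = 1 + 2/15*h_0 + 1/3*h_1 + 1/5*h_2 + 1/3*h_3
  h_3 = 1 + 4/15*h_0 + 2/15*h_1 + 1/3*h_2 + 4/15*h_3

Substituting h_0 = 0 and rearranging gives the linear system (I - Q) h = 1:
  [11/15, -1/3, -1/3] . (h_1, h_2, h_3) = 1
  [-1/3, 4/5, -1/3] . (h_1, h_2, h_3) = 1
  [-2/15, -1/3, 11/15] . (h_1, h_2, h_3) = 1

Solving yields:
  h_1 = 4080/607
  h_2 = 3840/607
  h_3 = 3315/607

Starting state is 1, so the expected hitting time is h_1 = 4080/607.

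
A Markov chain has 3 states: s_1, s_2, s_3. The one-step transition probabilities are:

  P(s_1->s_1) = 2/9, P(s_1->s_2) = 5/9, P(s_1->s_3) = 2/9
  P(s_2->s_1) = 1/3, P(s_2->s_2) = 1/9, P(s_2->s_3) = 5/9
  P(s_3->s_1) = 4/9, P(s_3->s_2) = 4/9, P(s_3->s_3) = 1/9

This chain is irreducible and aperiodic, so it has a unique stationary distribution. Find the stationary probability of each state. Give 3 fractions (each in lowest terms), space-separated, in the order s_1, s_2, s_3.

The stationary distribution satisfies pi = pi * P, i.e.:
  pi_s_1 = 2/9*pi_s_1 + 1/3*pi_s_2 + 4/9*pi_s_3
  pi_s_2 = 5/9*pi_s_1 + 1/9*pi_s_2 + 4/9*pi_s_3
  pi_s_3 = 2/9*pi_s_1 + 5/9*pi_s_2 + 1/9*pi_s_3
with normalization: pi_s_1 + pi_s_2 + pi_s_3 = 1.

Using the first 2 balance equations plus normalization, the linear system A*pi = b is:
  [-7/9, 1/3, 4/9] . pi = 0
  [5/9, -8/9, 4/9] . pi = 0
  [1, 1, 1] . pi = 1

Solving yields:
  pi_s_1 = 44/133
  pi_s_2 = 48/133
  pi_s_3 = 41/133

Verification (pi * P):
  44/133*2/9 + 48/133*1/3 + 41/133*4/9 = 44/133 = pi_s_1  (ok)
  44/133*5/9 + 48/133*1/9 + 41/133*4/9 = 48/133 = pi_s_2  (ok)
  44/133*2/9 + 48/133*5/9 + 41/133*1/9 = 41/133 = pi_s_3  (ok)

Answer: 44/133 48/133 41/133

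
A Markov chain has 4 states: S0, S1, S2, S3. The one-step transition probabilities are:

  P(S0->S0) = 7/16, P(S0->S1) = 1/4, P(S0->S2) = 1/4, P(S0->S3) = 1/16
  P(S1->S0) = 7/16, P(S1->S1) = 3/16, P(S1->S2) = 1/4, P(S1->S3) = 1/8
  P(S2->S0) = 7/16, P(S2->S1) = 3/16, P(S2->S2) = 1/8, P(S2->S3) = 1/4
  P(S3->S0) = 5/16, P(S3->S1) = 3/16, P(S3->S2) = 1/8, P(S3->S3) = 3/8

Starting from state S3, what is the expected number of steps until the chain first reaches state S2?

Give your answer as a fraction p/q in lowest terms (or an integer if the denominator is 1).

Answer: 1776/355

Derivation:
Let h_i = expected steps to first reach S2 from state i.
Boundary: h_S2 = 0.
First-step equations for the other states:
  h_S0 = 1 + 7/16*h_S0 + 1/4*h_S1 + 1/4*h_S2 + 1/16*h_S3
  h_S1 = 1 + 7/16*h_S0 + 3/16*h_S1 + 1/4*h_S2 + 1/8*h_S3
  h_S3 = 1 + 5/16*h_S0 + 3/16*h_S1 + 1/8*h_S2 + 3/8*h_S3

Substituting h_S2 = 0 and rearranging gives the linear system (I - Q) h = 1:
  [9/16, -1/4, -1/16] . (h_S0, h_S1, h_S3) = 1
  [-7/16, 13/16, -1/8] . (h_S0, h_S1, h_S3) = 1
  [-5/16, -3/16, 5/8] . (h_S0, h_S1, h_S3) = 1

Solving yields:
  h_S0 = 1504/355
  h_S1 = 304/71
  h_S3 = 1776/355

Starting state is S3, so the expected hitting time is h_S3 = 1776/355.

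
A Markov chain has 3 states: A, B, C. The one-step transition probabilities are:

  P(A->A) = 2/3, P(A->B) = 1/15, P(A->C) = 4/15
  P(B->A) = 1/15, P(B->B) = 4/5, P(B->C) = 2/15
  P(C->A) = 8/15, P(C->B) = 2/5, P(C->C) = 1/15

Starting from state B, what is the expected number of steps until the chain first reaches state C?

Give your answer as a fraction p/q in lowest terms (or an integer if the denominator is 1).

Answer: 45/7

Derivation:
Let h_i = expected steps to first reach C from state i.
Boundary: h_C = 0.
First-step equations for the other states:
  h_A = 1 + 2/3*h_A + 1/15*h_B + 4/15*h_C
  h_B = 1 + 1/15*h_A + 4/5*h_B + 2/15*h_C

Substituting h_C = 0 and rearranging gives the linear system (I - Q) h = 1:
  [1/3, -1/15] . (h_A, h_B) = 1
  [-1/15, 1/5] . (h_A, h_B) = 1

Solving yields:
  h_A = 30/7
  h_B = 45/7

Starting state is B, so the expected hitting time is h_B = 45/7.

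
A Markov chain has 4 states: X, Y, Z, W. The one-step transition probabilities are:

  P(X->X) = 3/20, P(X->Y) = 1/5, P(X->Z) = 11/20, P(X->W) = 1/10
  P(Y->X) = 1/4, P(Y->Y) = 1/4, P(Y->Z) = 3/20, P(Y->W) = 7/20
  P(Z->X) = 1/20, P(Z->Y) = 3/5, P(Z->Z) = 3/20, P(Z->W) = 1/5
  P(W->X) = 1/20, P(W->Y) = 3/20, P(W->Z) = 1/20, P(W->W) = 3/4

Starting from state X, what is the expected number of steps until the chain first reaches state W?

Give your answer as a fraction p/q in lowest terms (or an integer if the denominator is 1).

Let h_i = expected steps to first reach W from state i.
Boundary: h_W = 0.
First-step equations for the other states:
  h_X = 1 + 3/20*h_X + 1/5*h_Y + 11/20*h_Z + 1/10*h_W
  h_Y = 1 + 1/4*h_X + 1/4*h_Y + 3/20*h_Z + 7/20*h_W
  h_Z = 1 + 1/20*h_X + 3/5*h_Y + 3/20*h_Z + 1/5*h_W

Substituting h_W = 0 and rearranging gives the linear system (I - Q) h = 1:
  [17/20, -1/5, -11/20] . (h_X, h_Y, h_Z) = 1
  [-1/4, 3/4, -3/20] . (h_X, h_Y, h_Z) = 1
  [-1/20, -3/5, 17/20] . (h_X, h_Y, h_Z) = 1

Solving yields:
  h_X = 5960/1273
  h_Y = 4720/1273
  h_Z = 5180/1273

Starting state is X, so the expected hitting time is h_X = 5960/1273.

Answer: 5960/1273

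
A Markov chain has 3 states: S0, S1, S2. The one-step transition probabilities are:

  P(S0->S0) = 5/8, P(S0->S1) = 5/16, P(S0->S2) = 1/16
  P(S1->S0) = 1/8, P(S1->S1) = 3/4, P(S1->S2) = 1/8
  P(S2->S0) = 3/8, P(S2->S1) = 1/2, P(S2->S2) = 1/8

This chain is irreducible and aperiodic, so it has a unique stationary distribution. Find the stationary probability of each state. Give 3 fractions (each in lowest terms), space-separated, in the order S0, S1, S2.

The stationary distribution satisfies pi = pi * P, i.e.:
  pi_S0 = 5/8*pi_S0 + 1/8*pi_S1 + 3/8*pi_S2
  pi_S1 = 5/16*pi_S0 + 3/4*pi_S1 + 1/2*pi_S2
  pi_S2 = 1/16*pi_S0 + 1/8*pi_S1 + 1/8*pi_S2
with normalization: pi_S0 + pi_S1 + pi_S2 = 1.

Using the first 2 balance equations plus normalization, the linear system A*pi = b is:
  [-3/8, 1/8, 3/8] . pi = 0
  [5/16, -1/4, 1/2] . pi = 0
  [1, 1, 1] . pi = 1

Solving yields:
  pi_S0 = 10/33
  pi_S1 = 13/22
  pi_S2 = 7/66

Verification (pi * P):
  10/33*5/8 + 13/22*1/8 + 7/66*3/8 = 10/33 = pi_S0  (ok)
  10/33*5/16 + 13/22*3/4 + 7/66*1/2 = 13/22 = pi_S1  (ok)
  10/33*1/16 + 13/22*1/8 + 7/66*1/8 = 7/66 = pi_S2  (ok)

Answer: 10/33 13/22 7/66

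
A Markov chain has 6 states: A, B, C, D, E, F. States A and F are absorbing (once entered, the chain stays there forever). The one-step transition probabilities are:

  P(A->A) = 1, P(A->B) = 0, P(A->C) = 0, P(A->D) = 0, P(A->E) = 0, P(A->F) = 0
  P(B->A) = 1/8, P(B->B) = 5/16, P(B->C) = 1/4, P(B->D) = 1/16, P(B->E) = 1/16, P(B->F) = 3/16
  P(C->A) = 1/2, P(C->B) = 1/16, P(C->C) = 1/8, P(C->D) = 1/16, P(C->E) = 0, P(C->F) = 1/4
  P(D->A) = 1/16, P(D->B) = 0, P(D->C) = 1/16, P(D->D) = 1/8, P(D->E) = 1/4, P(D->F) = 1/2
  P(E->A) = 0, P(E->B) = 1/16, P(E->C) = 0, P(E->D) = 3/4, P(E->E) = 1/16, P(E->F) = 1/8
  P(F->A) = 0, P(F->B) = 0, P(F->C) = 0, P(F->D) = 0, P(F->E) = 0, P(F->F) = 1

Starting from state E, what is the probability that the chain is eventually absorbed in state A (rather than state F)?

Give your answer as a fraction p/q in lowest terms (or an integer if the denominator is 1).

Let a_i = P(absorbed in A | start in state i).
Boundary conditions: a_A = 1, a_F = 0.
For each transient state i, a_i = sum_j P(i->j) * a_j:
  a_B = 1/8*a_A + 5/16*a_B + 1/4*a_C + 1/16*a_D + 1/16*a_E + 3/16*a_F
  a_C = 1/2*a_A + 1/16*a_B + 1/8*a_C + 1/16*a_D + 0*a_E + 1/4*a_F
  a_D = 1/16*a_A + 0*a_B + 1/16*a_C + 1/8*a_D + 1/4*a_E + 1/2*a_F
  a_E = 0*a_A + 1/16*a_B + 0*a_C + 3/4*a_D + 1/16*a_E + 1/8*a_F

Substituting a_A = 1 and a_F = 0, rearrange to (I - Q) a = r where r[i] = P(i -> A):
  [11/16, -1/4, -1/16, -1/16] . (a_B, a_C, a_D, a_E) = 1/8
  [-1/16, 7/8, -1/16, 0] . (a_B, a_C, a_D, a_E) = 1/2
  [0, -1/16, 7/8, -1/4] . (a_B, a_C, a_D, a_E) = 1/16
  [-1/16, 0, -3/4, 15/16] . (a_B, a_C, a_D, a_E) = 0

Solving yields:
  a_B = 3448/7947
  a_C = 14635/23841
  a_D = 3818/23841
  a_E = 416/2649

Starting state is E, so the absorption probability is a_E = 416/2649.

Answer: 416/2649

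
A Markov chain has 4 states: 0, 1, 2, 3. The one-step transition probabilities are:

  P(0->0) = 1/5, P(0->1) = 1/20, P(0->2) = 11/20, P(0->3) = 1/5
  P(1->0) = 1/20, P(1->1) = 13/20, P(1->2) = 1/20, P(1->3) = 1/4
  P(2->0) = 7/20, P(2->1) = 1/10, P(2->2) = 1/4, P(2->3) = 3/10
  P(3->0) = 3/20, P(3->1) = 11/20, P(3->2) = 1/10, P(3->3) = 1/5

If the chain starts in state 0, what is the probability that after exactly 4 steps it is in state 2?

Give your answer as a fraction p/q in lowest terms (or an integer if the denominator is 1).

Answer: 33599/160000

Derivation:
Computing P^4 by repeated multiplication:
P^1 =
  0: [1/5, 1/20, 11/20, 1/5]
  1: [1/20, 13/20, 1/20, 1/4]
  2: [7/20, 1/10, 1/4, 3/10]
  3: [3/20, 11/20, 1/10, 1/5]
P^2 =
  0: [53/200, 83/400, 27/100, 103/400]
  1: [39/400, 227/400, 39/400, 19/80]
  2: [83/400, 109/400, 29/100, 23/100]
  3: [49/400, 97/200, 31/200, 19/80]
P^3 =
  0: [393/2000, 1267/4000, 399/1600, 1899/8000]
  1: [941/8000, 4113/8000, 1041/8000, 381/1600]
  2: [1529/8000, 343/1000, 893/4000, 1941/8000]
  3: [1109/8000, 187/400, 1233/8000, 959/4000]
P^4 =
  0: [7121/40000, 59393/160000, 33599/160000, 9631/40000]
  1: [20879/160000, 77447/160000, 23479/160000, 7639/32000]
  2: [5437/32000, 15531/40000, 259/1280, 9579/40000]
  3: [22561/160000, 73293/160000, 1297/8000, 19103/80000]

(P^4)[0 -> 2] = 33599/160000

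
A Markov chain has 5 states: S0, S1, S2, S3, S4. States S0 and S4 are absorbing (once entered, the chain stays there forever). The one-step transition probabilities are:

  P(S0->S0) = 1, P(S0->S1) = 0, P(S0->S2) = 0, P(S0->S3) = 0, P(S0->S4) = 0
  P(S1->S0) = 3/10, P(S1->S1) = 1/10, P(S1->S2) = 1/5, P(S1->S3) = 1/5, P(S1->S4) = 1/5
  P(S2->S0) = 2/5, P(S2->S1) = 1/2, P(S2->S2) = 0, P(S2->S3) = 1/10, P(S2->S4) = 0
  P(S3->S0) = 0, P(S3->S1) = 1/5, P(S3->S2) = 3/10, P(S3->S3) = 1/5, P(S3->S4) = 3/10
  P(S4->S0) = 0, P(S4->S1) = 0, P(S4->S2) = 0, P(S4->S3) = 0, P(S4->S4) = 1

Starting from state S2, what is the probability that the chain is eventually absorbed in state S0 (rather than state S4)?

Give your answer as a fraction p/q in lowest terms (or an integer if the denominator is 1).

Let a_i = P(absorbed in S0 | start in state i).
Boundary conditions: a_S0 = 1, a_S4 = 0.
For each transient state i, a_i = sum_j P(i->j) * a_j:
  a_S1 = 3/10*a_S0 + 1/10*a_S1 + 1/5*a_S2 + 1/5*a_S3 + 1/5*a_S4
  a_S2 = 2/5*a_S0 + 1/2*a_S1 + 0*a_S2 + 1/10*a_S3 + 0*a_S4
  a_S3 = 0*a_S0 + 1/5*a_S1 + 3/10*a_S2 + 1/5*a_S3 + 3/10*a_S4

Substituting a_S0 = 1 and a_S4 = 0, rearrange to (I - Q) a = r where r[i] = P(i -> S0):
  [9/10, -1/5, -1/5] . (a_S1, a_S2, a_S3) = 3/10
  [-1/2, 1, -1/10] . (a_S1, a_S2, a_S3) = 2/5
  [-1/5, -3/10, 4/5] . (a_S1, a_S2, a_S3) = 0

Solving yields:
  a_S1 = 29/49
  a_S2 = 398/539
  a_S3 = 229/539

Starting state is S2, so the absorption probability is a_S2 = 398/539.

Answer: 398/539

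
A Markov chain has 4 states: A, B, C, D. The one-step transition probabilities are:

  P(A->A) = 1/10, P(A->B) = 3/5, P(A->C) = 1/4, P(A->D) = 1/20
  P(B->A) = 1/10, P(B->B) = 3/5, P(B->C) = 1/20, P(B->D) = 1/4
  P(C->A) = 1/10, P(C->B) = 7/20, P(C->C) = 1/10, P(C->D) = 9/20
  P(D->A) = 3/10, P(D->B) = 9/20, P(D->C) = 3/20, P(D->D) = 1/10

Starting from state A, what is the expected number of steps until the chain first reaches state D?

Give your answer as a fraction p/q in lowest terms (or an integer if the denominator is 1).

Let h_i = expected steps to first reach D from state i.
Boundary: h_D = 0.
First-step equations for the other states:
  h_A = 1 + 1/10*h_A + 3/5*h_B + 1/4*h_C + 1/20*h_D
  h_B = 1 + 1/10*h_A + 3/5*h_B + 1/20*h_C + 1/4*h_D
  h_C = 1 + 1/10*h_A + 7/20*h_B + 1/10*h_C + 9/20*h_D

Substituting h_D = 0 and rearranging gives the linear system (I - Q) h = 1:
  [9/10, -3/5, -1/4] . (h_A, h_B, h_C) = 1
  [-1/10, 2/5, -1/20] . (h_A, h_B, h_C) = 1
  [-1/10, -7/20, 9/10] . (h_A, h_B, h_C) = 1

Solving yields:
  h_A = 440/93
  h_B = 380/93
  h_C = 100/31

Starting state is A, so the expected hitting time is h_A = 440/93.

Answer: 440/93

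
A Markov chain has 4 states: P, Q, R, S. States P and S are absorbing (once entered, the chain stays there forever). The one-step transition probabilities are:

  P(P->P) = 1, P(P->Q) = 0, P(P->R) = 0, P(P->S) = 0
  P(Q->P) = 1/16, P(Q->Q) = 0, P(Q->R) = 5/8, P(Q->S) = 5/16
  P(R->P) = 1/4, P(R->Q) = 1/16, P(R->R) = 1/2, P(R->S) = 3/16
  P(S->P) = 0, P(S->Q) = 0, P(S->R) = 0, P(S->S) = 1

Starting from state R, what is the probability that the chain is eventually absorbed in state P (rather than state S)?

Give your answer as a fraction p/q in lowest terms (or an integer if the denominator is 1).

Answer: 65/118

Derivation:
Let a_i = P(absorbed in P | start in state i).
Boundary conditions: a_P = 1, a_S = 0.
For each transient state i, a_i = sum_j P(i->j) * a_j:
  a_Q = 1/16*a_P + 0*a_Q + 5/8*a_R + 5/16*a_S
  a_R = 1/4*a_P + 1/16*a_Q + 1/2*a_R + 3/16*a_S

Substituting a_P = 1 and a_S = 0, rearrange to (I - Q) a = r where r[i] = P(i -> P):
  [1, -5/8] . (a_Q, a_R) = 1/16
  [-1/16, 1/2] . (a_Q, a_R) = 1/4

Solving yields:
  a_Q = 24/59
  a_R = 65/118

Starting state is R, so the absorption probability is a_R = 65/118.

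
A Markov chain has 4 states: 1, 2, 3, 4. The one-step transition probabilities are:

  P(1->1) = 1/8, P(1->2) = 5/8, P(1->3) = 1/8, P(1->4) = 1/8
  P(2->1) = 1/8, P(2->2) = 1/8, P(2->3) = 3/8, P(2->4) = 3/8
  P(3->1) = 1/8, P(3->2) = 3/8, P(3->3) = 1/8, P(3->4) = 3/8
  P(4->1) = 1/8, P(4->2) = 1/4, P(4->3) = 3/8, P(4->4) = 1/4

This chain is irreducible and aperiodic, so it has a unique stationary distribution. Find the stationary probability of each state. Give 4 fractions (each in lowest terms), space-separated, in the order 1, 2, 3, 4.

The stationary distribution satisfies pi = pi * P, i.e.:
  pi_1 = 1/8*pi_1 + 1/8*pi_2 + 1/8*pi_3 + 1/8*pi_4
  pi_2 = 5/8*pi_1 + 1/8*pi_2 + 3/8*pi_3 + 1/4*pi_4
  pi_3 = 1/8*pi_1 + 3/8*pi_2 + 1/8*pi_3 + 3/8*pi_4
  pi_4 = 1/8*pi_1 + 3/8*pi_2 + 3/8*pi_3 + 1/4*pi_4
with normalization: pi_1 + pi_2 + pi_3 + pi_4 = 1.

Using the first 3 balance equations plus normalization, the linear system A*pi = b is:
  [-7/8, 1/8, 1/8, 1/8] . pi = 0
  [5/8, -7/8, 3/8, 1/4] . pi = 0
  [1/8, 3/8, -7/8, 3/8] . pi = 0
  [1, 1, 1, 1] . pi = 1

Solving yields:
  pi_1 = 1/8
  pi_2 = 53/180
  pi_3 = 11/40
  pi_4 = 11/36

Verification (pi * P):
  1/8*1/8 + 53/180*1/8 + 11/40*1/8 + 11/36*1/8 = 1/8 = pi_1  (ok)
  1/8*5/8 + 53/180*1/8 + 11/40*3/8 + 11/36*1/4 = 53/180 = pi_2  (ok)
  1/8*1/8 + 53/180*3/8 + 11/40*1/8 + 11/36*3/8 = 11/40 = pi_3  (ok)
  1/8*1/8 + 53/180*3/8 + 11/40*3/8 + 11/36*1/4 = 11/36 = pi_4  (ok)

Answer: 1/8 53/180 11/40 11/36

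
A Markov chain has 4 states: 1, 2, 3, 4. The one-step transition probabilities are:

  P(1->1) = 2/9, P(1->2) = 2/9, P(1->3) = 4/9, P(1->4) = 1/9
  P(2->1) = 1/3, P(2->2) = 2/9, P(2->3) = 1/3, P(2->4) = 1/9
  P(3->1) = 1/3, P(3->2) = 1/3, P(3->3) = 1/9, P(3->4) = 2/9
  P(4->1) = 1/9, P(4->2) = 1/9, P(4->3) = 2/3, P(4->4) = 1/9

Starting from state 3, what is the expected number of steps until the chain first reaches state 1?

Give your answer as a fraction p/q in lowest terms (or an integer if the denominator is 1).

Let h_i = expected steps to first reach 1 from state i.
Boundary: h_1 = 0.
First-step equations for the other states:
  h_2 = 1 + 1/3*h_1 + 2/9*h_2 + 1/3*h_3 + 1/9*h_4
  h_3 = 1 + 1/3*h_1 + 1/3*h_2 + 1/9*h_3 + 2/9*h_4
  h_4 = 1 + 1/9*h_1 + 1/9*h_2 + 2/3*h_3 + 1/9*h_4

Substituting h_1 = 0 and rearranging gives the linear system (I - Q) h = 1:
  [7/9, -1/3, -1/9] . (h_2, h_3, h_4) = 1
  [-1/3, 8/9, -2/9] . (h_2, h_3, h_4) = 1
  [-1/9, -2/3, 8/9] . (h_2, h_3, h_4) = 1

Solving yields:
  h_2 = 216/65
  h_3 = 441/130
  h_4 = 531/130

Starting state is 3, so the expected hitting time is h_3 = 441/130.

Answer: 441/130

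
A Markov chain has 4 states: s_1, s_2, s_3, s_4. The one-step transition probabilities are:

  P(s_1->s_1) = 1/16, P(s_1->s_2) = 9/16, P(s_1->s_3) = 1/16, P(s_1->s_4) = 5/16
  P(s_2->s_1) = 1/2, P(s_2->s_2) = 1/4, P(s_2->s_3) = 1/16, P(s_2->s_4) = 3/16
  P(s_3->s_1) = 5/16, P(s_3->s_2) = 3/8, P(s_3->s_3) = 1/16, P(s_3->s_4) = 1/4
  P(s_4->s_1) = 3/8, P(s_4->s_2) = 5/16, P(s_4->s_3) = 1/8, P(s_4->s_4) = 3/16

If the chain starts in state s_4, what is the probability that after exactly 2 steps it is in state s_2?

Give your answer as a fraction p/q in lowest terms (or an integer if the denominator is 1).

Answer: 101/256

Derivation:
Computing P^2 by repeated multiplication:
P^1 =
  s_1: [1/16, 9/16, 1/16, 5/16]
  s_2: [1/2, 1/4, 1/16, 3/16]
  s_3: [5/16, 3/8, 1/16, 1/4]
  s_4: [3/8, 5/16, 1/8, 3/16]
P^2 =
  s_1: [27/64, 19/64, 21/256, 51/256]
  s_2: [63/256, 109/256, 19/256, 65/256]
  s_3: [41/128, 95/256, 5/64, 59/256]
  s_4: [37/128, 101/256, 19/256, 31/128]

(P^2)[s_4 -> s_2] = 101/256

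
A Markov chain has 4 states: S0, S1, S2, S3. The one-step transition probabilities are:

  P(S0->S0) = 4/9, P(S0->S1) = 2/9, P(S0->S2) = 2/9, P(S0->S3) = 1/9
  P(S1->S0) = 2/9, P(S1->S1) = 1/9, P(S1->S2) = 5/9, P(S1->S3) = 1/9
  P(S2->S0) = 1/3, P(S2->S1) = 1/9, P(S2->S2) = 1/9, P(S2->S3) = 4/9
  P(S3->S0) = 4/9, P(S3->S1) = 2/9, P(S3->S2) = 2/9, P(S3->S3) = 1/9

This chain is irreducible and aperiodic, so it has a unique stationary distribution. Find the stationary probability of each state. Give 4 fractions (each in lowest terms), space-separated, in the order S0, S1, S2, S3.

Answer: 350/927 18/103 26/103 181/927

Derivation:
The stationary distribution satisfies pi = pi * P, i.e.:
  pi_S0 = 4/9*pi_S0 + 2/9*pi_S1 + 1/3*pi_S2 + 4/9*pi_S3
  pi_S1 = 2/9*pi_S0 + 1/9*pi_S1 + 1/9*pi_S2 + 2/9*pi_S3
  pi_S2 = 2/9*pi_S0 + 5/9*pi_S1 + 1/9*pi_S2 + 2/9*pi_S3
  pi_S3 = 1/9*pi_S0 + 1/9*pi_S1 + 4/9*pi_S2 + 1/9*pi_S3
with normalization: pi_S0 + pi_S1 + pi_S2 + pi_S3 = 1.

Using the first 3 balance equations plus normalization, the linear system A*pi = b is:
  [-5/9, 2/9, 1/3, 4/9] . pi = 0
  [2/9, -8/9, 1/9, 2/9] . pi = 0
  [2/9, 5/9, -8/9, 2/9] . pi = 0
  [1, 1, 1, 1] . pi = 1

Solving yields:
  pi_S0 = 350/927
  pi_S1 = 18/103
  pi_S2 = 26/103
  pi_S3 = 181/927

Verification (pi * P):
  350/927*4/9 + 18/103*2/9 + 26/103*1/3 + 181/927*4/9 = 350/927 = pi_S0  (ok)
  350/927*2/9 + 18/103*1/9 + 26/103*1/9 + 181/927*2/9 = 18/103 = pi_S1  (ok)
  350/927*2/9 + 18/103*5/9 + 26/103*1/9 + 181/927*2/9 = 26/103 = pi_S2  (ok)
  350/927*1/9 + 18/103*1/9 + 26/103*4/9 + 181/927*1/9 = 181/927 = pi_S3  (ok)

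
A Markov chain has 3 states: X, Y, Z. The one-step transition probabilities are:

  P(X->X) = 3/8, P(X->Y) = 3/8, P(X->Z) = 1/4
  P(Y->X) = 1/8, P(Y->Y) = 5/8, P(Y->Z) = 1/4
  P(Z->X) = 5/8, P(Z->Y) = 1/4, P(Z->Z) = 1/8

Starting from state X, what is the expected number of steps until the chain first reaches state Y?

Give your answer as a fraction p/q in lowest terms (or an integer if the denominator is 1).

Let h_i = expected steps to first reach Y from state i.
Boundary: h_Y = 0.
First-step equations for the other states:
  h_X = 1 + 3/8*h_X + 3/8*h_Y + 1/4*h_Z
  h_Z = 1 + 5/8*h_X + 1/4*h_Y + 1/8*h_Z

Substituting h_Y = 0 and rearranging gives the linear system (I - Q) h = 1:
  [5/8, -1/4] . (h_X, h_Z) = 1
  [-5/8, 7/8] . (h_X, h_Z) = 1

Solving yields:
  h_X = 72/25
  h_Z = 16/5

Starting state is X, so the expected hitting time is h_X = 72/25.

Answer: 72/25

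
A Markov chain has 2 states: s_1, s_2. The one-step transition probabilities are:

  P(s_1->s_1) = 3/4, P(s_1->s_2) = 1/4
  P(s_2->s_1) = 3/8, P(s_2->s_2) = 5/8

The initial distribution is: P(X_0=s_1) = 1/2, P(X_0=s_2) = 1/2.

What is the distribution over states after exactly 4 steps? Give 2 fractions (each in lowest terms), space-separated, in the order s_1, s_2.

Propagating the distribution step by step (d_{t+1} = d_t * P):
d_0 = (s_1=1/2, s_2=1/2)
  d_1[s_1] = 1/2*3/4 + 1/2*3/8 = 9/16
  d_1[s_2] = 1/2*1/4 + 1/2*5/8 = 7/16
d_1 = (s_1=9/16, s_2=7/16)
  d_2[s_1] = 9/16*3/4 + 7/16*3/8 = 75/128
  d_2[s_2] = 9/16*1/4 + 7/16*5/8 = 53/128
d_2 = (s_1=75/128, s_2=53/128)
  d_3[s_1] = 75/128*3/4 + 53/128*3/8 = 609/1024
  d_3[s_2] = 75/128*1/4 + 53/128*5/8 = 415/1024
d_3 = (s_1=609/1024, s_2=415/1024)
  d_4[s_1] = 609/1024*3/4 + 415/1024*3/8 = 4899/8192
  d_4[s_2] = 609/1024*1/4 + 415/1024*5/8 = 3293/8192
d_4 = (s_1=4899/8192, s_2=3293/8192)

Answer: 4899/8192 3293/8192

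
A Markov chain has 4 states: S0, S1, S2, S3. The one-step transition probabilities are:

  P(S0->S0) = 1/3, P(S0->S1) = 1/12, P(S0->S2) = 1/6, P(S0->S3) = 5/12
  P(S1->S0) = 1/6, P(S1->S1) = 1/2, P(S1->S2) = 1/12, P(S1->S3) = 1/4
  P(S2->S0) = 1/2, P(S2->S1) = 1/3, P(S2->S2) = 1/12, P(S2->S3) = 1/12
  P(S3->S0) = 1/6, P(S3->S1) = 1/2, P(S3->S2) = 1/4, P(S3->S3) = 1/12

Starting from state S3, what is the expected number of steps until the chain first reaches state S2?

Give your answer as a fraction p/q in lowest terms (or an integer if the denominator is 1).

Let h_i = expected steps to first reach S2 from state i.
Boundary: h_S2 = 0.
First-step equations for the other states:
  h_S0 = 1 + 1/3*h_S0 + 1/12*h_S1 + 1/6*h_S2 + 5/12*h_S3
  h_S1 = 1 + 1/6*h_S0 + 1/2*h_S1 + 1/12*h_S2 + 1/4*h_S3
  h_S3 = 1 + 1/6*h_S0 + 1/2*h_S1 + 1/4*h_S2 + 1/12*h_S3

Substituting h_S2 = 0 and rearranging gives the linear system (I - Q) h = 1:
  [2/3, -1/12, -5/12] . (h_S0, h_S1, h_S3) = 1
  [-1/6, 1/2, -1/4] . (h_S0, h_S1, h_S3) = 1
  [-1/6, -1/2, 11/12] . (h_S0, h_S1, h_S3) = 1

Solving yields:
  h_S0 = 366/59
  h_S1 = 420/59
  h_S3 = 360/59

Starting state is S3, so the expected hitting time is h_S3 = 360/59.

Answer: 360/59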